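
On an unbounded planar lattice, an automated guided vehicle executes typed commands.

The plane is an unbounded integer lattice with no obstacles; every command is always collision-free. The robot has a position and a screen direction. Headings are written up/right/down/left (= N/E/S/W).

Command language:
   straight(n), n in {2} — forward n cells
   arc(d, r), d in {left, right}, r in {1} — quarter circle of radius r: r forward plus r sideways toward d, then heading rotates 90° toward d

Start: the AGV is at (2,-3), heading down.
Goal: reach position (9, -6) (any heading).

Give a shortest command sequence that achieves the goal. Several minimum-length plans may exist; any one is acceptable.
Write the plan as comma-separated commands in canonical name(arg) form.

arc(left, 1), arc(right, 1), arc(left, 1), straight(2), straight(2)

start: at (2,-3), heading down
[1] after arc(left, 1): at (3,-4), heading right
[2] after arc(right, 1): at (4,-5), heading down
[3] after arc(left, 1): at (5,-6), heading right
[4] after straight(2): at (7,-6), heading right
[5] after straight(2): at (9,-6), heading right
no 4-step plan works, so 5 is optimal.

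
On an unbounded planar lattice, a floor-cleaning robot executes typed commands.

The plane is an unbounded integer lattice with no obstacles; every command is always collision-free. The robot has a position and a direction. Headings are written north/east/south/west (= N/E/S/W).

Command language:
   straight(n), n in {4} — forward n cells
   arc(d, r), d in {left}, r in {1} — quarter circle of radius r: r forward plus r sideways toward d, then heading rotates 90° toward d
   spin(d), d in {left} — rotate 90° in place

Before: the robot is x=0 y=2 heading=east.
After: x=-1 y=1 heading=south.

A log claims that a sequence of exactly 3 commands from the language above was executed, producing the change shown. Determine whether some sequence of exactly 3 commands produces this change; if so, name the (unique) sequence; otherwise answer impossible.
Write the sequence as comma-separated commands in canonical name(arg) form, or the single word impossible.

key: position moved to (-1,1) AND the heading swung to S — translation plus rotation needed
begin: x=0 y=2 heading=east
[1] after spin(left): x=0 y=2 heading=north
[2] after spin(left): x=0 y=2 heading=west
[3] after arc(left, 1): x=-1 y=1 heading=south
no rival 3-sequence matches.

spin(left), spin(left), arc(left, 1)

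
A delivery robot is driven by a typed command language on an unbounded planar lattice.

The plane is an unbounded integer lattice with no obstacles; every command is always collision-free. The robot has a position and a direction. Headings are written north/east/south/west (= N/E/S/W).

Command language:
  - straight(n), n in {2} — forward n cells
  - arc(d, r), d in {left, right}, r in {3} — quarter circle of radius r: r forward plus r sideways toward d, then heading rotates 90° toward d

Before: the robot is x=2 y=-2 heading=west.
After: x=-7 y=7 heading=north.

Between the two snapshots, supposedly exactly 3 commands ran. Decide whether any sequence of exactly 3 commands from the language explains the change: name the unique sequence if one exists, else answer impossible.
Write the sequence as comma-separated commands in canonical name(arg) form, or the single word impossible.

arc(right, 3), arc(left, 3), arc(right, 3)

key: position moved to (-7,7) AND the heading swung to N — translation plus rotation needed
begin: x=2 y=-2 heading=west
[1] after arc(right, 3): x=-1 y=1 heading=north
[2] after arc(left, 3): x=-4 y=4 heading=west
[3] after arc(right, 3): x=-7 y=7 heading=north
all 27 alternatives checked — unique.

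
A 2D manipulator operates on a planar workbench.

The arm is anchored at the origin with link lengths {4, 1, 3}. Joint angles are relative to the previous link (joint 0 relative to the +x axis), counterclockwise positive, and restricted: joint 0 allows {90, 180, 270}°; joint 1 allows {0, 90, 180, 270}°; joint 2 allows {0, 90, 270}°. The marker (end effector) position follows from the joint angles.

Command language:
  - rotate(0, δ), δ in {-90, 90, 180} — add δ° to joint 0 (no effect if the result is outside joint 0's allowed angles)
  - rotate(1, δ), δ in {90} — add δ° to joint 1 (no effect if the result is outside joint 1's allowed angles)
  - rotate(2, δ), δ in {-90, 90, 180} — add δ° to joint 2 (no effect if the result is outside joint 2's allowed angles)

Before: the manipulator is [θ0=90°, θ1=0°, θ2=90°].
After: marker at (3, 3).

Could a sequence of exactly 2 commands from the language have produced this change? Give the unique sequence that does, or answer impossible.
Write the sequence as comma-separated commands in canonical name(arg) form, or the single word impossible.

rotate(1, 90), rotate(1, 90)

start: [θ0=90°, θ1=0°, θ2=90°]
step 1 (rotate(1, 90)): [θ0=90°, θ1=90°, θ2=90°]
step 2 (rotate(1, 90)): [θ0=90°, θ1=180°, θ2=90°]
all 49 alternatives checked — unique.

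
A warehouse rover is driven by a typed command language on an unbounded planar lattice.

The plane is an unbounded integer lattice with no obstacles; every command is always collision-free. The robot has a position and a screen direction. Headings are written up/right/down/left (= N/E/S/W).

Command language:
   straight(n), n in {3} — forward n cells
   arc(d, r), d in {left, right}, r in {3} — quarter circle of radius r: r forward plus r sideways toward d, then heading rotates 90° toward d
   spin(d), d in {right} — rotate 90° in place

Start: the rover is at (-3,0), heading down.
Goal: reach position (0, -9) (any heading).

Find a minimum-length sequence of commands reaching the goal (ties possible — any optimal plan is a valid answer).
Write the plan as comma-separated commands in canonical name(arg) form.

initial: at (-3,0), heading down
step 1 (arc(left, 3)): at (0,-3), heading right
step 2 (arc(right, 3)): at (3,-6), heading down
step 3 (arc(right, 3)): at (0,-9), heading left
no 2-step plan works, so 3 is optimal.

arc(left, 3), arc(right, 3), arc(right, 3)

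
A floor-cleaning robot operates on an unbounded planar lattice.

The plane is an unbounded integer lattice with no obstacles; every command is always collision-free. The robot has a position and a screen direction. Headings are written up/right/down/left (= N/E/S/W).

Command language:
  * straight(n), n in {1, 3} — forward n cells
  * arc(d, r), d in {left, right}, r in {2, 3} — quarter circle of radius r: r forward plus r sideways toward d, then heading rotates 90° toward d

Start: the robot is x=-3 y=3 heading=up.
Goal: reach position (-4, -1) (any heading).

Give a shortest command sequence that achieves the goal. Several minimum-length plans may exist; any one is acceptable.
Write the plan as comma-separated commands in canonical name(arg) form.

arc(left, 2), arc(left, 2), straight(1), arc(left, 3)

t0: x=-3 y=3 heading=up
step 1 (arc(left, 2)): x=-5 y=5 heading=left
step 2 (arc(left, 2)): x=-7 y=3 heading=down
step 3 (straight(1)): x=-7 y=2 heading=down
step 4 (arc(left, 3)): x=-4 y=-1 heading=right
minimal: 4 command(s), checked below 4.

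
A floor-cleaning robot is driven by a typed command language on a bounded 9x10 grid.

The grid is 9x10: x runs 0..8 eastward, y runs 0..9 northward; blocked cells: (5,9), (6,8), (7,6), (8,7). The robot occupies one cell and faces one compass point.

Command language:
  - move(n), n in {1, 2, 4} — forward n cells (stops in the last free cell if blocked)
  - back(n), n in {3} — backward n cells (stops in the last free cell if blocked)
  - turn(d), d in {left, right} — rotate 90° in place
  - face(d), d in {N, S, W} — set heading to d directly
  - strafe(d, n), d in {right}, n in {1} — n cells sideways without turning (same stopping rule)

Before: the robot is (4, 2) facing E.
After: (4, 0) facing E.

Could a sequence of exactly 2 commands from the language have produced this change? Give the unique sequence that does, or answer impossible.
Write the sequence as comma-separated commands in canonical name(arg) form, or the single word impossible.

strafe(right, 1), strafe(right, 1)

key: heading stays E — no command in the sequence turns
begin: (4, 2) facing E
t=1 strafe(right, 1) ⇒ (4, 1) facing E
t=2 strafe(right, 1) ⇒ (4, 0) facing E
uniquely the one of 100 2-step routes that fits.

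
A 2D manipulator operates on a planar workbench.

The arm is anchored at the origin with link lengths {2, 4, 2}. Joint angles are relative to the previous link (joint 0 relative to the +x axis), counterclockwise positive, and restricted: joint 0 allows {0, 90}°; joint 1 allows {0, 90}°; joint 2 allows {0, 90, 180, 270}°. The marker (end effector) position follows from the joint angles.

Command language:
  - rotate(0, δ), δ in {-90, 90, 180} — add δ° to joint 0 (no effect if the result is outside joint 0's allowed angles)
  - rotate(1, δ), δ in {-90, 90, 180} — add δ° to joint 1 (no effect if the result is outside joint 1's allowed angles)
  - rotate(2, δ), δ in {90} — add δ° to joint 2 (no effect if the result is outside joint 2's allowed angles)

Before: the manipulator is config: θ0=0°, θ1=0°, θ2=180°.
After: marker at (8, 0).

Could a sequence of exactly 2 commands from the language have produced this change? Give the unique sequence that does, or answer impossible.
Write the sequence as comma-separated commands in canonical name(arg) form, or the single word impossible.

begin: config: θ0=0°, θ1=0°, θ2=180°
[1] after rotate(2, 90): config: θ0=0°, θ1=0°, θ2=270°
[2] after rotate(2, 90): config: θ0=0°, θ1=0°, θ2=0°
uniquely the one of 49 2-step routes that fits.

rotate(2, 90), rotate(2, 90)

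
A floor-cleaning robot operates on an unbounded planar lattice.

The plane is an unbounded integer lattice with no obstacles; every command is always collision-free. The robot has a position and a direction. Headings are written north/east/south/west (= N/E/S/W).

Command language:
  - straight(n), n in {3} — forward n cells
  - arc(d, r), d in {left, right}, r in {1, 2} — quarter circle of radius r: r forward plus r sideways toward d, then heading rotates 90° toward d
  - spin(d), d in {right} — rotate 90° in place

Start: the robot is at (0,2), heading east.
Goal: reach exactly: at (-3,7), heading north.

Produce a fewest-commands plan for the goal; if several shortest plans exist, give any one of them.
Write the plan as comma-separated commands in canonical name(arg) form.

from: at (0,2), heading east
[1] after arc(left, 1): at (1,3), heading north
[2] after arc(left, 2): at (-1,5), heading west
[3] after arc(right, 2): at (-3,7), heading north
shorter routes all fall short; 3 is best.

arc(left, 1), arc(left, 2), arc(right, 2)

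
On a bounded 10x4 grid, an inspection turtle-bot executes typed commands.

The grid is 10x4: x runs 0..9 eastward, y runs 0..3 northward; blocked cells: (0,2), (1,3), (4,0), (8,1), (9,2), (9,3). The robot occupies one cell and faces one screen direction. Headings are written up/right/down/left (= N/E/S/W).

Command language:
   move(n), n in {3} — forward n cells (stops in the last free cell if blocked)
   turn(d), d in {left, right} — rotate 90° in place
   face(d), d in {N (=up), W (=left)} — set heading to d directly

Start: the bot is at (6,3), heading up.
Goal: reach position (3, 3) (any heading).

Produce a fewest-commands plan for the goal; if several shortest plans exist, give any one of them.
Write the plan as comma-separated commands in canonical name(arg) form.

face(W), move(3)

from: at (6,3), heading up
1. face(W) → at (6,3), heading left
2. move(3) → at (3,3), heading left
shorter routes all fall short; 2 is best.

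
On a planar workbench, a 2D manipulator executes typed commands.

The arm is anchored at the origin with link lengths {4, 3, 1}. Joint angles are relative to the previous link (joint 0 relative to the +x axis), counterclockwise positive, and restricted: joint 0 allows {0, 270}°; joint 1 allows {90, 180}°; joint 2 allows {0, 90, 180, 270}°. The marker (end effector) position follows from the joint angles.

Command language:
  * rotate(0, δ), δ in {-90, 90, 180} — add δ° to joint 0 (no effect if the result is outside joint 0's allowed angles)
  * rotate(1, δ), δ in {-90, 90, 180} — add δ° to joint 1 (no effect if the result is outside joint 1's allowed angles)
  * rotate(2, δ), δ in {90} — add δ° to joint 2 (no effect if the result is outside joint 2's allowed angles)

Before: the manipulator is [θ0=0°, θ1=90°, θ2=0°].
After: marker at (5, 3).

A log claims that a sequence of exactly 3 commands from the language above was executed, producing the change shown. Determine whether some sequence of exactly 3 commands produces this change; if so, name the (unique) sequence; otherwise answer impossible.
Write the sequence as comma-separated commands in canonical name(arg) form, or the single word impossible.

rotate(2, 90), rotate(2, 90), rotate(2, 90)

t0: [θ0=0°, θ1=90°, θ2=0°]
step 1 (rotate(2, 90)): [θ0=0°, θ1=90°, θ2=90°]
step 2 (rotate(2, 90)): [θ0=0°, θ1=90°, θ2=180°]
step 3 (rotate(2, 90)): [θ0=0°, θ1=90°, θ2=270°]
all 343 alternatives checked — unique.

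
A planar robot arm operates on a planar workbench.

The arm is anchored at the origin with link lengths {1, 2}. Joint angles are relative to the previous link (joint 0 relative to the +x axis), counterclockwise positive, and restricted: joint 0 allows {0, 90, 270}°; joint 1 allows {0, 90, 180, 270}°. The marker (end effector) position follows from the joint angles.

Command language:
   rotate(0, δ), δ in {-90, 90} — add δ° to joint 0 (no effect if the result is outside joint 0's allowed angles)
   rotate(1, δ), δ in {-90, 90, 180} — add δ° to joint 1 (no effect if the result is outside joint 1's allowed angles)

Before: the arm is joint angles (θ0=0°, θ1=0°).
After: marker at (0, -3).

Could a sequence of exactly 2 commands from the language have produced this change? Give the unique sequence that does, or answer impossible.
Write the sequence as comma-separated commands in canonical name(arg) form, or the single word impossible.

rotate(0, -90), rotate(0, -90)

initial: joint angles (θ0=0°, θ1=0°)
1. rotate(0, -90) → joint angles (θ0=270°, θ1=0°)
2. rotate(0, -90) → joint angles (θ0=270°, θ1=0°)
no rival 2-sequence matches.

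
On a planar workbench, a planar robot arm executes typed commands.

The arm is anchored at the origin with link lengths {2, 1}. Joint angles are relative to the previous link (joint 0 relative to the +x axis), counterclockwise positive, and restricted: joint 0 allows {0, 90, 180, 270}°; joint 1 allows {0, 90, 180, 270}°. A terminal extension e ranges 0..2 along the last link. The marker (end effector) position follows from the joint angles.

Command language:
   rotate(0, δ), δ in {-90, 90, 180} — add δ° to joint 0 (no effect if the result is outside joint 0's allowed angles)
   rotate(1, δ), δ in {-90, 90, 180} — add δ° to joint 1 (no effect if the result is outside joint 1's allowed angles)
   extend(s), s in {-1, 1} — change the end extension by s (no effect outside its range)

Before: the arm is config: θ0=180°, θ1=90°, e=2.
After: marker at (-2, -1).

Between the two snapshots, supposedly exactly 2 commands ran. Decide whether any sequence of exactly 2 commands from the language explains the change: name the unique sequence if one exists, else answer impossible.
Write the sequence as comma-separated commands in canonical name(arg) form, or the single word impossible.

extend(-1), extend(-1)

from: config: θ0=180°, θ1=90°, e=2
[1] after extend(-1): config: θ0=180°, θ1=90°, e=1
[2] after extend(-1): config: θ0=180°, θ1=90°, e=0
no rival 2-sequence matches.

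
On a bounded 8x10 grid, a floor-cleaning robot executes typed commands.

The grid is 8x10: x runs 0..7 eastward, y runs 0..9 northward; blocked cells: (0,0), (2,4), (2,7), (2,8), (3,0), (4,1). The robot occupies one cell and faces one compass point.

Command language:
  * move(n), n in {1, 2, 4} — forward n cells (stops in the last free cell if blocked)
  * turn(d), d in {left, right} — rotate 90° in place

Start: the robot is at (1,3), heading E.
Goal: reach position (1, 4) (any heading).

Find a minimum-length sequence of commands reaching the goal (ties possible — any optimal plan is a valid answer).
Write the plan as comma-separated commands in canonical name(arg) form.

turn(left), move(1)

from: at (1,3), heading E
1. turn(left) → at (1,3), heading N
2. move(1) → at (1,4), heading N
shorter routes all fall short; 2 is best.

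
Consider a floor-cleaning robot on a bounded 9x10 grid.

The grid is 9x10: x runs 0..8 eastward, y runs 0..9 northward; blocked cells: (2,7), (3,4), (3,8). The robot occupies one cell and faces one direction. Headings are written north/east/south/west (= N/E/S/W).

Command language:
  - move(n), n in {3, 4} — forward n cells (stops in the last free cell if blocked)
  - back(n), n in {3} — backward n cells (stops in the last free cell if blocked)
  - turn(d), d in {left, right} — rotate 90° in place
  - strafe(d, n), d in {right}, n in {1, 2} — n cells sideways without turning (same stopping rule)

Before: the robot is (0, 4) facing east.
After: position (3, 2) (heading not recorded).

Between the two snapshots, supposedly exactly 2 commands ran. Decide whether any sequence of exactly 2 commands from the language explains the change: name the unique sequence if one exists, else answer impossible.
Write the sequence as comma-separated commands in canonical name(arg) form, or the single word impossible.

key: order matters: swapping strafe(right, 2) and move(3) lands elsewhere
initial: (0, 4) facing east
1. strafe(right, 2) → (0, 2) facing east
2. move(3) → (3, 2) facing east
no other 2-command option fits: unique.

strafe(right, 2), move(3)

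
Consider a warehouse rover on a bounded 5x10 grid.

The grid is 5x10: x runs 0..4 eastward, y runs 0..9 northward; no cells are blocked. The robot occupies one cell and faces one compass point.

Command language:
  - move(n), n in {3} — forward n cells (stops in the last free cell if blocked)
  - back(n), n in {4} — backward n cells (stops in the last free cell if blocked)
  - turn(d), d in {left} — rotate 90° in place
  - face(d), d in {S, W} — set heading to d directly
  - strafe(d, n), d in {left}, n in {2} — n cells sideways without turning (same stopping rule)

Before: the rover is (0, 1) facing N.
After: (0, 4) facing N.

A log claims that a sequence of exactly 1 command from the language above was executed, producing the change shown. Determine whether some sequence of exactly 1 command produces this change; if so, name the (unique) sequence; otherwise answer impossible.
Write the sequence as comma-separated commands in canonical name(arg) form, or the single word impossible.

key: heading stays N — the single command does not turn
start: (0, 1) facing N
t=1 move(3) ⇒ (0, 4) facing N
uniquely the one of 6 1-step routes that fits.

move(3)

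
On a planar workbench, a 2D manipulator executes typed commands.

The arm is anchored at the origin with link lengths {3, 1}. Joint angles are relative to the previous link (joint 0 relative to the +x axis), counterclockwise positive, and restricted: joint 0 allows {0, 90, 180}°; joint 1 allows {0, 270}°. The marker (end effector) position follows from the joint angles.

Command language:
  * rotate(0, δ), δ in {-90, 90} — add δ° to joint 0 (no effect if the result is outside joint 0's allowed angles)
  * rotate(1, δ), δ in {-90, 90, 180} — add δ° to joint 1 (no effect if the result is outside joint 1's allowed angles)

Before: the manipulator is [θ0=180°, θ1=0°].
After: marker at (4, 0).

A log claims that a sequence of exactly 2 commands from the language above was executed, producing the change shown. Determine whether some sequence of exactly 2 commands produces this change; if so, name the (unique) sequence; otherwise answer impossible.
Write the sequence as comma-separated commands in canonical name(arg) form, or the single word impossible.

rotate(0, -90), rotate(0, -90)

start: [θ0=180°, θ1=0°]
t=1 rotate(0, -90) ⇒ [θ0=90°, θ1=0°]
t=2 rotate(0, -90) ⇒ [θ0=0°, θ1=0°]
uniquely the one of 25 2-step routes that fits.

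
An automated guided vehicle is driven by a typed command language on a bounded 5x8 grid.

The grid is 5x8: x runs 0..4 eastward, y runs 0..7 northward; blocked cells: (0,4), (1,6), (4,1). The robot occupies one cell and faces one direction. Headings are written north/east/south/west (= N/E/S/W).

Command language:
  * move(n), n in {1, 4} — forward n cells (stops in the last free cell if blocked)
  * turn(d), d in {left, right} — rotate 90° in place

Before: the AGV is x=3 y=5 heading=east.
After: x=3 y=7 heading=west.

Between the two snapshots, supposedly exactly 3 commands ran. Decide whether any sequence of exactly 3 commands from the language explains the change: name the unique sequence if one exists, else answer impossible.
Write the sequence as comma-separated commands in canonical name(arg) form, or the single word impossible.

turn(left), move(4), turn(left)

key: position moved to (3,7) AND the heading swung to W — translation plus rotation needed
start: x=3 y=5 heading=east
t=1 turn(left) ⇒ x=3 y=5 heading=north
t=2 move(4) ⇒ x=3 y=7 heading=north
t=3 turn(left) ⇒ x=3 y=7 heading=west
uniquely the one of 64 3-step routes that fits.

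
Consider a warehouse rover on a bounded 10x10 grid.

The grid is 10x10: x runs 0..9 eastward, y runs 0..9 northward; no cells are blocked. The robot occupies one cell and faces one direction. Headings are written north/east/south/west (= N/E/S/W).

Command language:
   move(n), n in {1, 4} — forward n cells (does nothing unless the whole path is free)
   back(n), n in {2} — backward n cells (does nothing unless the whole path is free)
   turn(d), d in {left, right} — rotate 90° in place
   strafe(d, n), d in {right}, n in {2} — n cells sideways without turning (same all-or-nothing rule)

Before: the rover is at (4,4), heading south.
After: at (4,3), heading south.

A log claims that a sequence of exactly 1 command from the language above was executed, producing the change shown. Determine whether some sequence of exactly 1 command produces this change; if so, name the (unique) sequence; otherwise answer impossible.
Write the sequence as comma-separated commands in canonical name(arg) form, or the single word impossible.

move(1)

key: heading stays S — the single command does not turn
start: at (4,4), heading south
step 1 (move(1)): at (4,3), heading south
uniquely the one of 6 1-step routes that fits.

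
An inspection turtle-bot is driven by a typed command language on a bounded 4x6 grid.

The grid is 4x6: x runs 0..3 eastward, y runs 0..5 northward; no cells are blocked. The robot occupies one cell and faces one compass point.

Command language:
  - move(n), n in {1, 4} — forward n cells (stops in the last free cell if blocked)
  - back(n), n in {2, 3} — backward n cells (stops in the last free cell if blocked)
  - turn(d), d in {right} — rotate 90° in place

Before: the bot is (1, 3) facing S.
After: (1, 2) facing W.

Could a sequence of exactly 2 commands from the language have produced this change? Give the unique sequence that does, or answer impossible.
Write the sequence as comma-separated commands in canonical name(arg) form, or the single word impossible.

move(1), turn(right)

key: position moved to (1,2) AND the heading swung to W — translation plus rotation needed
initial: (1, 3) facing S
1. move(1) → (1, 2) facing S
2. turn(right) → (1, 2) facing W
uniquely the one of 25 2-step routes that fits.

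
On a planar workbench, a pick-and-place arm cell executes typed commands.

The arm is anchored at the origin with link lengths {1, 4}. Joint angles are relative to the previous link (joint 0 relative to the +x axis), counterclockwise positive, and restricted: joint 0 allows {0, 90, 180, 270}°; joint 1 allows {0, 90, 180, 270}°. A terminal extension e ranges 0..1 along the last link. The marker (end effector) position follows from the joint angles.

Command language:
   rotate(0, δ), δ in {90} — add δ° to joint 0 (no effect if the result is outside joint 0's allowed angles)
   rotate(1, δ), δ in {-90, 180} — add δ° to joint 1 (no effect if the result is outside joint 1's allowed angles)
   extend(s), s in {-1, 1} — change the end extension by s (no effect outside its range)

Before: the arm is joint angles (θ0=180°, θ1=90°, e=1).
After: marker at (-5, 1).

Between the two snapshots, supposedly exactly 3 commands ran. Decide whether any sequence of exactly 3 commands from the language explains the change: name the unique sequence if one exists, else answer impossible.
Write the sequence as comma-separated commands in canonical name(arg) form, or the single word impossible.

rotate(0, 90), rotate(0, 90), rotate(0, 90)

begin: joint angles (θ0=180°, θ1=90°, e=1)
step 1 (rotate(0, 90)): joint angles (θ0=270°, θ1=90°, e=1)
step 2 (rotate(0, 90)): joint angles (θ0=0°, θ1=90°, e=1)
step 3 (rotate(0, 90)): joint angles (θ0=90°, θ1=90°, e=1)
no rival 3-sequence matches.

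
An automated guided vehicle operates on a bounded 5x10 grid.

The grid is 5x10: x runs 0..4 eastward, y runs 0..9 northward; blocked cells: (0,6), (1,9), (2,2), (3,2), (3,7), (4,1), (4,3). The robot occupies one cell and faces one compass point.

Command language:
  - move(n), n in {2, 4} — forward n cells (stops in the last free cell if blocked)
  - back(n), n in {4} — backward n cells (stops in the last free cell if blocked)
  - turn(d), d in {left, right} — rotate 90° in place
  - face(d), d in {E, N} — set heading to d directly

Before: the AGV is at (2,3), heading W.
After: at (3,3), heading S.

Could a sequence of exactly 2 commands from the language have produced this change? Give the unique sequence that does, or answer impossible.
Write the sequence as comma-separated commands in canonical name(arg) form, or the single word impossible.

key: back(4) is stopped early by the blocked cell at (4,3)
begin: at (2,3), heading W
t=1 back(4) ⇒ at (3,3), heading W
t=2 turn(left) ⇒ at (3,3), heading S
no other 2-command option fits: unique.

back(4), turn(left)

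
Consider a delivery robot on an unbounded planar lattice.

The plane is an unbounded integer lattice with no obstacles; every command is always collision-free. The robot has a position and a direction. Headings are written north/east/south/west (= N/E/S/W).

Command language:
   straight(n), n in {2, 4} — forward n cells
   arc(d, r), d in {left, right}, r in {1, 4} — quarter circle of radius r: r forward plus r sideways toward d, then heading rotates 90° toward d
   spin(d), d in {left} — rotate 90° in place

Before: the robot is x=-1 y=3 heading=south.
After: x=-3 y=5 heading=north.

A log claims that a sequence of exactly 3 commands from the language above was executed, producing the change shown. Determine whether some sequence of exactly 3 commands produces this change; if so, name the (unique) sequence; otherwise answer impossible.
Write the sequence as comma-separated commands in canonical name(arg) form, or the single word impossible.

arc(right, 1), arc(right, 1), straight(2)

key: order matters: swapping arc(right, 1) and straight(2) lands elsewhere
from: x=-1 y=3 heading=south
[1] after arc(right, 1): x=-2 y=2 heading=west
[2] after arc(right, 1): x=-3 y=3 heading=north
[3] after straight(2): x=-3 y=5 heading=north
all 343 alternatives checked — unique.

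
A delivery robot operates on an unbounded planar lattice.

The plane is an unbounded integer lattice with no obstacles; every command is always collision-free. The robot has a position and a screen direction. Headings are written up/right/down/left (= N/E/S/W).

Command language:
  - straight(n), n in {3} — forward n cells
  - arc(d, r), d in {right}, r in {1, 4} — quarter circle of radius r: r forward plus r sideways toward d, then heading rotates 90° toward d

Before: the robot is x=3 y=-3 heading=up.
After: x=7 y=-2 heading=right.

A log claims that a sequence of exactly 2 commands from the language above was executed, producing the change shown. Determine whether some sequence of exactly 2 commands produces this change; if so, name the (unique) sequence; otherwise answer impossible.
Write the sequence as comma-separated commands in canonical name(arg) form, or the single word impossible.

key: order matters: swapping arc(right, 1) and straight(3) lands elsewhere
start: x=3 y=-3 heading=up
1. arc(right, 1) → x=4 y=-2 heading=right
2. straight(3) → x=7 y=-2 heading=right
no rival 2-sequence matches.

arc(right, 1), straight(3)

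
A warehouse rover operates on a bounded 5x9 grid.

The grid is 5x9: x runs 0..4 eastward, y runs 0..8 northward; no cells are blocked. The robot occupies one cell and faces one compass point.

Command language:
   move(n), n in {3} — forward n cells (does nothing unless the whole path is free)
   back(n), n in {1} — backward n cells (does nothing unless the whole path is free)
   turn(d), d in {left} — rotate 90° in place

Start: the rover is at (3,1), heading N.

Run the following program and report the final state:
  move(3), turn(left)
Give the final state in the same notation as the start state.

start: at (3,1), heading N
t=1 move(3) ⇒ at (3,4), heading N
t=2 turn(left) ⇒ at (3,4), heading W

at (3,4), heading W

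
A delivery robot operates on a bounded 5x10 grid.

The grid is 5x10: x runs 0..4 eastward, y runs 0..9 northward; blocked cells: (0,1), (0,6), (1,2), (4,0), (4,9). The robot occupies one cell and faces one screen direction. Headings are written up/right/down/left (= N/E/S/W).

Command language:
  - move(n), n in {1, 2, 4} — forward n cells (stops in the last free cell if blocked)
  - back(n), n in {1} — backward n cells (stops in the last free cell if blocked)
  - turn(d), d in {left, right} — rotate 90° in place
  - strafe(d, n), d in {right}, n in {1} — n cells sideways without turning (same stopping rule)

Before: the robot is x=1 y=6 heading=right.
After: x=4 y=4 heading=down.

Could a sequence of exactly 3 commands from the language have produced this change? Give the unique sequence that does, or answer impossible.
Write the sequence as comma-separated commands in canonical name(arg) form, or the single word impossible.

move(4), turn(right), move(2)

key: cell and facing (now S) both changed — the 3 commands mix motion and turning
from: x=1 y=6 heading=right
1. move(4) → x=4 y=6 heading=right
2. turn(right) → x=4 y=6 heading=down
3. move(2) → x=4 y=4 heading=down
uniquely the one of 343 3-step routes that fits.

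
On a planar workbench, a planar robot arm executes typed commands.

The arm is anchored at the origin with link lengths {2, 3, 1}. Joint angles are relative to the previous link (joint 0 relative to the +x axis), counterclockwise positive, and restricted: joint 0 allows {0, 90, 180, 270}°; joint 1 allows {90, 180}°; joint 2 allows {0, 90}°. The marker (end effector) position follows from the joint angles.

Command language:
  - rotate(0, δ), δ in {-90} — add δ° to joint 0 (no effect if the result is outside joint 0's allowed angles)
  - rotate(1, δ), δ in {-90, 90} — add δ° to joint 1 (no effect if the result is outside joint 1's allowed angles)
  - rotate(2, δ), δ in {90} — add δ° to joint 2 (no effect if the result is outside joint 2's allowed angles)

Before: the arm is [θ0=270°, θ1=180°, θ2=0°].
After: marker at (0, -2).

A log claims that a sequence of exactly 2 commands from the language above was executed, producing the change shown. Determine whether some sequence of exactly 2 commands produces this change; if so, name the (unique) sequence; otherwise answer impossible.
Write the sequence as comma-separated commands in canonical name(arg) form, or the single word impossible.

rotate(0, -90), rotate(0, -90)

begin: [θ0=270°, θ1=180°, θ2=0°]
1. rotate(0, -90) → [θ0=180°, θ1=180°, θ2=0°]
2. rotate(0, -90) → [θ0=90°, θ1=180°, θ2=0°]
no rival 2-sequence matches.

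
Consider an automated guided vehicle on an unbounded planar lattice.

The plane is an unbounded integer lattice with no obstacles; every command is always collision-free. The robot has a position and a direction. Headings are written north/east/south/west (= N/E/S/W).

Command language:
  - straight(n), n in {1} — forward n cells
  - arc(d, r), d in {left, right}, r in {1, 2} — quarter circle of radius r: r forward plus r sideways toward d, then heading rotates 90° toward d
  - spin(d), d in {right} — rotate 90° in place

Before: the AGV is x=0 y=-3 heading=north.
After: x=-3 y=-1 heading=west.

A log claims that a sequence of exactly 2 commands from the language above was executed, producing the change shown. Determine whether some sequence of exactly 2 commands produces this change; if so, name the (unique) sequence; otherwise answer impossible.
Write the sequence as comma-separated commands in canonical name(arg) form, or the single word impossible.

arc(left, 2), straight(1)

key: cell and facing (now W) both changed — the 2 commands mix motion and turning
initial: x=0 y=-3 heading=north
[1] after arc(left, 2): x=-2 y=-1 heading=west
[2] after straight(1): x=-3 y=-1 heading=west
uniquely the one of 36 2-step routes that fits.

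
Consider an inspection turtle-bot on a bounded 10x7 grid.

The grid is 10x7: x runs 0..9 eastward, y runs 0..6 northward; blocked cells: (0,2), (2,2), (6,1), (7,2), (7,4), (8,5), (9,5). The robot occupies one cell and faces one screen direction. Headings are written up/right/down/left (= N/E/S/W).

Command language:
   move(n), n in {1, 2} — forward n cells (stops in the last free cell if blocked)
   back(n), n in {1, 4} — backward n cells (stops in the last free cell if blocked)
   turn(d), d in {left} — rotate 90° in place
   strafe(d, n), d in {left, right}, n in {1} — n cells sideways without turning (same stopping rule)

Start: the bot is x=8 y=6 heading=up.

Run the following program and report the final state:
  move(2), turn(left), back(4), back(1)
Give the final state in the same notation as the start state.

begin: x=8 y=6 heading=up
t=1 move(2) ⇒ x=8 y=6 heading=up
t=2 turn(left) ⇒ x=8 y=6 heading=left
t=3 back(4) ⇒ x=9 y=6 heading=left
t=4 back(1) ⇒ x=9 y=6 heading=left

x=9 y=6 heading=left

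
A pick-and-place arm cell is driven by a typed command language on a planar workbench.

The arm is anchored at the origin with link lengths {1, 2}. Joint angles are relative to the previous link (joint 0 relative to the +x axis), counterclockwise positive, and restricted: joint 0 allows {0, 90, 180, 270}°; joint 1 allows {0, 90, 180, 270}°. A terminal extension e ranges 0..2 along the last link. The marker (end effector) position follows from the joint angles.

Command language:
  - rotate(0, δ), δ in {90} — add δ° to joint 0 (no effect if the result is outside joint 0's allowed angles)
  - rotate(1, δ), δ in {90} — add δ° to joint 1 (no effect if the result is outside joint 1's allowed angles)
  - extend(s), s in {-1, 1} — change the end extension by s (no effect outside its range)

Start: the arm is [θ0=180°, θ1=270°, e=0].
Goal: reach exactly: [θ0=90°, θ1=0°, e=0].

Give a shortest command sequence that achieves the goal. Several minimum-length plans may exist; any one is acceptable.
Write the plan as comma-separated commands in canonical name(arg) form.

begin: [θ0=180°, θ1=270°, e=0]
1. rotate(1, 90) → [θ0=180°, θ1=0°, e=0]
2. rotate(0, 90) → [θ0=270°, θ1=0°, e=0]
3. rotate(0, 90) → [θ0=0°, θ1=0°, e=0]
4. rotate(0, 90) → [θ0=90°, θ1=0°, e=0]
nothing shorter than 4 reaches the goal.

rotate(1, 90), rotate(0, 90), rotate(0, 90), rotate(0, 90)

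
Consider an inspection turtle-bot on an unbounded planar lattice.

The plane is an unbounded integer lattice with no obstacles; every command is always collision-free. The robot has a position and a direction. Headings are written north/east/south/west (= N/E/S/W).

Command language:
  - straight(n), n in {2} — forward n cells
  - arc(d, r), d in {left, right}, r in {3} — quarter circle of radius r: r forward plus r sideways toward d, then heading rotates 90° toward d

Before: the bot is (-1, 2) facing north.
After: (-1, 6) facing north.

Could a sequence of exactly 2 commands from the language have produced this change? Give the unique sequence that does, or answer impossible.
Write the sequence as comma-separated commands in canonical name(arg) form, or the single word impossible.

key: heading stays N — no command in the sequence turns
initial: (-1, 2) facing north
1. straight(2) → (-1, 4) facing north
2. straight(2) → (-1, 6) facing north
uniquely the one of 9 2-step routes that fits.

straight(2), straight(2)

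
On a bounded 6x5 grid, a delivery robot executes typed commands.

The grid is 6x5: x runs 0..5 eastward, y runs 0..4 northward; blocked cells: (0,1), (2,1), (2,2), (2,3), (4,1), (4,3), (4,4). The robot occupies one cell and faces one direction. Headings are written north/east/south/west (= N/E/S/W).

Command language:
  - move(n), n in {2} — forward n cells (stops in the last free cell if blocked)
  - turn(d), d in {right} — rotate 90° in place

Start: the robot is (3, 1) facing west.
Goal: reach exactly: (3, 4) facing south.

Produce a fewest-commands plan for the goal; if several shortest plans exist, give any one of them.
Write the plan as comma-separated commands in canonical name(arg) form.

start: (3, 1) facing west
t=1 turn(right) ⇒ (3, 1) facing north
t=2 move(2) ⇒ (3, 3) facing north
t=3 move(2) ⇒ (3, 4) facing north
t=4 turn(right) ⇒ (3, 4) facing east
t=5 turn(right) ⇒ (3, 4) facing south
no 4-step plan works, so 5 is optimal.

turn(right), move(2), move(2), turn(right), turn(right)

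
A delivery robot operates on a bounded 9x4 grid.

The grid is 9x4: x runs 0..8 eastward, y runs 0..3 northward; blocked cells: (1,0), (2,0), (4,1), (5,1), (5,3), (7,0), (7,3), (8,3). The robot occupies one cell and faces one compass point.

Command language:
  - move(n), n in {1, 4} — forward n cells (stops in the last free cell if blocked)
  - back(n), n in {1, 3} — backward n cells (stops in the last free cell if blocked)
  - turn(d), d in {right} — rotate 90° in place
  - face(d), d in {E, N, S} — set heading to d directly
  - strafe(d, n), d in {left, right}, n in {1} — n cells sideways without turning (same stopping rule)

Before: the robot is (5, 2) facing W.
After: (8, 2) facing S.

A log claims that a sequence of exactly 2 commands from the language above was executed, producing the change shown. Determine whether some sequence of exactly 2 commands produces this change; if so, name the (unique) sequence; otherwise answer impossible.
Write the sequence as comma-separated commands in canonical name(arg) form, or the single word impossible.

back(3), face(S)

key: order matters: swapping back(3) and face(S) lands elsewhere
initial: (5, 2) facing W
1. back(3) → (8, 2) facing W
2. face(S) → (8, 2) facing S
all 100 alternatives checked — unique.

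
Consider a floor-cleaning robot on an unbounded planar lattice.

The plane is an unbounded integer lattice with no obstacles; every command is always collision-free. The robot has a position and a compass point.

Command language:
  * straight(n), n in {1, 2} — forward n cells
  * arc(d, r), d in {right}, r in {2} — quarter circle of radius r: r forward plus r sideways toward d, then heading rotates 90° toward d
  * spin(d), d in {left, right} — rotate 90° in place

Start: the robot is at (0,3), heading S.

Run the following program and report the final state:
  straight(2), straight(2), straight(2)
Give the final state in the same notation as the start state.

at (0,-3), heading S

from: at (0,3), heading S
step 1 (straight(2)): at (0,1), heading S
step 2 (straight(2)): at (0,-1), heading S
step 3 (straight(2)): at (0,-3), heading S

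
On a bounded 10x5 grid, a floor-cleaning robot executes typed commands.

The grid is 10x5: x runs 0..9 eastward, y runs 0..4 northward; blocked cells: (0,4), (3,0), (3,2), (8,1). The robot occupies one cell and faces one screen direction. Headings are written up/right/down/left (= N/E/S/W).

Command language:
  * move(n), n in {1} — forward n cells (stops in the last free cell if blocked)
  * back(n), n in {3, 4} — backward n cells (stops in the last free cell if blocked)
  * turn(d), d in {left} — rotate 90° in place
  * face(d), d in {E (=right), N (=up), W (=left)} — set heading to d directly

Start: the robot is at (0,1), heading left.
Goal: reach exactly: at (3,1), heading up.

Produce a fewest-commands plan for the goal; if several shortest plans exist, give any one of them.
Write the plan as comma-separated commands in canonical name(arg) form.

back(3), face(N)

initial: at (0,1), heading left
step 1 (back(3)): at (3,1), heading left
step 2 (face(N)): at (3,1), heading up
no 1-step plan works, so 2 is optimal.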